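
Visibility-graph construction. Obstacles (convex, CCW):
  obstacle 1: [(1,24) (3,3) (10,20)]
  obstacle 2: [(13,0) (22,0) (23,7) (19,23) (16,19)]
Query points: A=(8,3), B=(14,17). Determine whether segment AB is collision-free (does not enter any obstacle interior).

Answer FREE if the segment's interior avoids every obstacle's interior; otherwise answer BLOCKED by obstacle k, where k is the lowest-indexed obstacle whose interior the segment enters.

Obstacle 1 [(1,24) (3,3) (10,20)]:
  edge (1,24)–(3,3): clear
  edge (3,3)–(10,20): clear
  edge (10,20)–(1,24): clear
  midpoint (11,10) outside
  → clear
Obstacle 2 [(13,0) (22,0) (23,7) (19,23) (16,19)]:
  edge (13,0)–(22,0): clear
  edge (22,0)–(23,7): clear
  edge (23,7)–(19,23): clear
  edge (19,23)–(16,19): clear
  edge (16,19)–(13,0): clear
  midpoint (11,10) outside
  → clear

FREE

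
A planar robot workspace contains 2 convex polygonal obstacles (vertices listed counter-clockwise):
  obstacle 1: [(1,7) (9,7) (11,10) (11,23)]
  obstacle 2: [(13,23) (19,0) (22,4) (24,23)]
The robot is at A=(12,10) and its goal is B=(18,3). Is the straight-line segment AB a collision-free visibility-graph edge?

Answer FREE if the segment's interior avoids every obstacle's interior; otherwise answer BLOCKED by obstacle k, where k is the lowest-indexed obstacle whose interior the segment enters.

FREE

Obstacle 1 [(1,7) (9,7) (11,10) (11,23)]:
  edge (1,7)–(9,7): clear
  edge (9,7)–(11,10): clear
  edge (11,10)–(11,23): clear
  edge (11,23)–(1,7): clear
  midpoint (15,13/2) outside
  → clear
Obstacle 2 [(13,23) (19,0) (22,4) (24,23)]:
  edge (13,23)–(19,0): clear
  edge (19,0)–(22,4): clear
  edge (22,4)–(24,23): clear
  edge (24,23)–(13,23): clear
  midpoint (15,13/2) outside
  → clear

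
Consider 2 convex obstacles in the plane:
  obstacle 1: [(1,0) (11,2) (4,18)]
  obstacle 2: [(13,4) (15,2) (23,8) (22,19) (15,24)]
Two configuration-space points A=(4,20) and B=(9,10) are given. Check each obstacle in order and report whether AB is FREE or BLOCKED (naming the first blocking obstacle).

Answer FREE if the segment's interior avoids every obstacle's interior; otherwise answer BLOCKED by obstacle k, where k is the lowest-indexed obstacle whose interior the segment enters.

Obstacle 1 [(1,0) (11,2) (4,18)]:
  edge (1,0)–(11,2): clear
  edge (11,2)–(4,18): clear
  edge (4,18)–(1,0): clear
  midpoint (13/2,15) outside
  → clear
Obstacle 2 [(13,4) (15,2) (23,8) (22,19) (15,24)]:
  edge (13,4)–(15,2): clear
  edge (15,2)–(23,8): clear
  edge (23,8)–(22,19): clear
  edge (22,19)–(15,24): clear
  edge (15,24)–(13,4): clear
  midpoint (13/2,15) outside
  → clear

FREE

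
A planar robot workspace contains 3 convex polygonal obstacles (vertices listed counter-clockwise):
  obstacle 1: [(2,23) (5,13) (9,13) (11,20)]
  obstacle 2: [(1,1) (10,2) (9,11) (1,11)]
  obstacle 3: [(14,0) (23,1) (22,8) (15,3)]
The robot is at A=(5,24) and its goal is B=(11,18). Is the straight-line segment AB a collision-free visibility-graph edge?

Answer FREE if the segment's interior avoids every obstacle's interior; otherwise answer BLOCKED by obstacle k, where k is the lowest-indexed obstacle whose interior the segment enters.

Obstacle 1 [(2,23) (5,13) (9,13) (11,20)]:
  edge (2,23)–(5,13): clear
  edge (5,13)–(9,13): clear
  edge (9,13)–(11,20): crosses AB
  edge (11,20)–(2,23): crosses AB
  → BLOCKED
Obstacle 2 [(1,1) (10,2) (9,11) (1,11)]:
  edge (1,1)–(10,2): clear
  edge (10,2)–(9,11): clear
  edge (9,11)–(1,11): clear
  edge (1,11)–(1,1): clear
  midpoint (8,21) outside
  → clear
Obstacle 3 [(14,0) (23,1) (22,8) (15,3)]:
  edge (14,0)–(23,1): clear
  edge (23,1)–(22,8): clear
  edge (22,8)–(15,3): clear
  edge (15,3)–(14,0): clear
  midpoint (8,21) outside
  → clear

BLOCKED by obstacle 1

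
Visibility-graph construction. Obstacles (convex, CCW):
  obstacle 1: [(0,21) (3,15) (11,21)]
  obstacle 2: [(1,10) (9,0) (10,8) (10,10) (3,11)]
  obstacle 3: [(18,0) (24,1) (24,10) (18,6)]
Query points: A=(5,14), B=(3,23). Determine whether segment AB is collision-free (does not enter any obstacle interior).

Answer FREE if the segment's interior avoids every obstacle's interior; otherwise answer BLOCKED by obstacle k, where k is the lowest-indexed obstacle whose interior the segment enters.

Obstacle 1 [(0,21) (3,15) (11,21)]:
  edge (0,21)–(3,15): clear
  edge (3,15)–(11,21): crosses AB
  edge (11,21)–(0,21): crosses AB
  → BLOCKED
Obstacle 2 [(1,10) (9,0) (10,8) (10,10) (3,11)]:
  edge (1,10)–(9,0): clear
  edge (9,0)–(10,8): clear
  edge (10,8)–(10,10): clear
  edge (10,10)–(3,11): clear
  edge (3,11)–(1,10): clear
  midpoint (4,37/2) outside
  → clear
Obstacle 3 [(18,0) (24,1) (24,10) (18,6)]:
  edge (18,0)–(24,1): clear
  edge (24,1)–(24,10): clear
  edge (24,10)–(18,6): clear
  edge (18,6)–(18,0): clear
  midpoint (4,37/2) outside
  → clear

BLOCKED by obstacle 1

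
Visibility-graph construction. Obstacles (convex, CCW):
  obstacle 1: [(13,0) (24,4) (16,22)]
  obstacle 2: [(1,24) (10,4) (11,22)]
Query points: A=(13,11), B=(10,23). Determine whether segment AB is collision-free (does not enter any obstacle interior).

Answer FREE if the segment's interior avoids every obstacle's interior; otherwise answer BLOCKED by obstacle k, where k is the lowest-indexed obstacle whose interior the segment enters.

Obstacle 1 [(13,0) (24,4) (16,22)]:
  edge (13,0)–(24,4): clear
  edge (24,4)–(16,22): clear
  edge (16,22)–(13,0): clear
  midpoint (23/2,17) outside
  → clear
Obstacle 2 [(1,24) (10,4) (11,22)]:
  edge (1,24)–(10,4): clear
  edge (10,4)–(11,22): crosses AB
  edge (11,22)–(1,24): crosses AB
  → BLOCKED

BLOCKED by obstacle 2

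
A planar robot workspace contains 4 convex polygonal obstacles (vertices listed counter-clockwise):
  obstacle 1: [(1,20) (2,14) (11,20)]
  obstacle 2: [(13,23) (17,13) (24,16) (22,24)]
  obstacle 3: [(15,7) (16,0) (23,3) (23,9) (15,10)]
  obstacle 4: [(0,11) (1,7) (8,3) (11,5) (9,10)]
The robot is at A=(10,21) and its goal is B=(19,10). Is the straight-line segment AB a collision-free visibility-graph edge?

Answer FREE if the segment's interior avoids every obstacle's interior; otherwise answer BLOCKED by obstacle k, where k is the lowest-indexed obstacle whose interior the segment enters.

Obstacle 1 [(1,20) (2,14) (11,20)]:
  edge (1,20)–(2,14): clear
  edge (2,14)–(11,20): crosses AB
  edge (11,20)–(1,20): crosses AB
  → BLOCKED
Obstacle 2 [(13,23) (17,13) (24,16) (22,24)]:
  edge (13,23)–(17,13): clear
  edge (17,13)–(24,16): clear
  edge (24,16)–(22,24): clear
  edge (22,24)–(13,23): clear
  midpoint (29/2,31/2) outside
  → clear
Obstacle 3 [(15,7) (16,0) (23,3) (23,9) (15,10)]:
  edge (15,7)–(16,0): clear
  edge (16,0)–(23,3): clear
  edge (23,3)–(23,9): clear
  edge (23,9)–(15,10): clear
  edge (15,10)–(15,7): clear
  midpoint (29/2,31/2) outside
  → clear
Obstacle 4 [(0,11) (1,7) (8,3) (11,5) (9,10)]:
  edge (0,11)–(1,7): clear
  edge (1,7)–(8,3): clear
  edge (8,3)–(11,5): clear
  edge (11,5)–(9,10): clear
  edge (9,10)–(0,11): clear
  midpoint (29/2,31/2) outside
  → clear

BLOCKED by obstacle 1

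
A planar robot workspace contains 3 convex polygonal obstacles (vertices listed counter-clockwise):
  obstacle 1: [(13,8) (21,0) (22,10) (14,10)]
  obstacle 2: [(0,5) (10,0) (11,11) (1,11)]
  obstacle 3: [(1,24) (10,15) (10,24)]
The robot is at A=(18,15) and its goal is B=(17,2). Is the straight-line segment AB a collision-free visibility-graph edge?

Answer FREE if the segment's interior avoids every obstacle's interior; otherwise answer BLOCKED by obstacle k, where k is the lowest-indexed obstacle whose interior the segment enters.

Obstacle 1 [(13,8) (21,0) (22,10) (14,10)]:
  edge (13,8)–(21,0): crosses AB
  edge (21,0)–(22,10): clear
  edge (22,10)–(14,10): crosses AB
  edge (14,10)–(13,8): clear
  → BLOCKED
Obstacle 2 [(0,5) (10,0) (11,11) (1,11)]:
  edge (0,5)–(10,0): clear
  edge (10,0)–(11,11): clear
  edge (11,11)–(1,11): clear
  edge (1,11)–(0,5): clear
  midpoint (35/2,17/2) outside
  → clear
Obstacle 3 [(1,24) (10,15) (10,24)]:
  edge (1,24)–(10,15): clear
  edge (10,15)–(10,24): clear
  edge (10,24)–(1,24): clear
  midpoint (35/2,17/2) outside
  → clear

BLOCKED by obstacle 1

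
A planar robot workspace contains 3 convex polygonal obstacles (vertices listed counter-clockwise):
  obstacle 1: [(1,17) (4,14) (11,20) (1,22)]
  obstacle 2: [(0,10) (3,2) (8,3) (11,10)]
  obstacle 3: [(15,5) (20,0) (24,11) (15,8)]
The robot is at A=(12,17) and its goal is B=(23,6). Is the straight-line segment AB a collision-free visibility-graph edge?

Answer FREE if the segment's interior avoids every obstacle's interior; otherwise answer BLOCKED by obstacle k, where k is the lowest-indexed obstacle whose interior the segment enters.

BLOCKED by obstacle 3

Obstacle 1 [(1,17) (4,14) (11,20) (1,22)]:
  edge (1,17)–(4,14): clear
  edge (4,14)–(11,20): clear
  edge (11,20)–(1,22): clear
  edge (1,22)–(1,17): clear
  midpoint (35/2,23/2) outside
  → clear
Obstacle 2 [(0,10) (3,2) (8,3) (11,10)]:
  edge (0,10)–(3,2): clear
  edge (3,2)–(8,3): clear
  edge (8,3)–(11,10): clear
  edge (11,10)–(0,10): clear
  midpoint (35/2,23/2) outside
  → clear
Obstacle 3 [(15,5) (20,0) (24,11) (15,8)]:
  edge (15,5)–(20,0): clear
  edge (20,0)–(24,11): crosses AB
  edge (24,11)–(15,8): crosses AB
  edge (15,8)–(15,5): clear
  → BLOCKED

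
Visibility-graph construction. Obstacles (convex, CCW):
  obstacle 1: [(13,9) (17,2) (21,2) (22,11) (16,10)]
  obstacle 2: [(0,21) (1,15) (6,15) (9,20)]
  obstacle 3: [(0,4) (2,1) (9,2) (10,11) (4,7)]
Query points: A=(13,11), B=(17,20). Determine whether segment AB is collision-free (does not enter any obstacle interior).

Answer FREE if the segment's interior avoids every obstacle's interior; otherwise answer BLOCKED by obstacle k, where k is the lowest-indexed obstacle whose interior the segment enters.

FREE

Obstacle 1 [(13,9) (17,2) (21,2) (22,11) (16,10)]:
  edge (13,9)–(17,2): clear
  edge (17,2)–(21,2): clear
  edge (21,2)–(22,11): clear
  edge (22,11)–(16,10): clear
  edge (16,10)–(13,9): clear
  midpoint (15,31/2) outside
  → clear
Obstacle 2 [(0,21) (1,15) (6,15) (9,20)]:
  edge (0,21)–(1,15): clear
  edge (1,15)–(6,15): clear
  edge (6,15)–(9,20): clear
  edge (9,20)–(0,21): clear
  midpoint (15,31/2) outside
  → clear
Obstacle 3 [(0,4) (2,1) (9,2) (10,11) (4,7)]:
  edge (0,4)–(2,1): clear
  edge (2,1)–(9,2): clear
  edge (9,2)–(10,11): clear
  edge (10,11)–(4,7): clear
  edge (4,7)–(0,4): clear
  midpoint (15,31/2) outside
  → clear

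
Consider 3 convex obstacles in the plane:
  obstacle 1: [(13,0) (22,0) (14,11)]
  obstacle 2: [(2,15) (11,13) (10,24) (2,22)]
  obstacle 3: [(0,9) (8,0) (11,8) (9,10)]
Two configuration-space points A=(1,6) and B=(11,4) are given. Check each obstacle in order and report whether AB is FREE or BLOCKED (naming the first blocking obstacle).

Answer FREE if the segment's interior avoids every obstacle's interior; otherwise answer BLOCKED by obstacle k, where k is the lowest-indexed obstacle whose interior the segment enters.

Obstacle 1 [(13,0) (22,0) (14,11)]:
  edge (13,0)–(22,0): clear
  edge (22,0)–(14,11): clear
  edge (14,11)–(13,0): clear
  midpoint (6,5) outside
  → clear
Obstacle 2 [(2,15) (11,13) (10,24) (2,22)]:
  edge (2,15)–(11,13): clear
  edge (11,13)–(10,24): clear
  edge (10,24)–(2,22): clear
  edge (2,22)–(2,15): clear
  midpoint (6,5) outside
  → clear
Obstacle 3 [(0,9) (8,0) (11,8) (9,10)]:
  edge (0,9)–(8,0): crosses AB
  edge (8,0)–(11,8): crosses AB
  edge (11,8)–(9,10): clear
  edge (9,10)–(0,9): clear
  → BLOCKED

BLOCKED by obstacle 3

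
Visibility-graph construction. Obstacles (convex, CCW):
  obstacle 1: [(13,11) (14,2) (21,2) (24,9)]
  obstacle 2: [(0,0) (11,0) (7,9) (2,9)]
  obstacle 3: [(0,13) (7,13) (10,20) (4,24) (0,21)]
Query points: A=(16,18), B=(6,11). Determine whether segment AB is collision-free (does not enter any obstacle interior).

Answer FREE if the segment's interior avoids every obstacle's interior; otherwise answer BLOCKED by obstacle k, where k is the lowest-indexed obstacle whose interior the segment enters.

Obstacle 1 [(13,11) (14,2) (21,2) (24,9)]:
  edge (13,11)–(14,2): clear
  edge (14,2)–(21,2): clear
  edge (21,2)–(24,9): clear
  edge (24,9)–(13,11): clear
  midpoint (11,29/2) outside
  → clear
Obstacle 2 [(0,0) (11,0) (7,9) (2,9)]:
  edge (0,0)–(11,0): clear
  edge (11,0)–(7,9): clear
  edge (7,9)–(2,9): clear
  edge (2,9)–(0,0): clear
  midpoint (11,29/2) outside
  → clear
Obstacle 3 [(0,13) (7,13) (10,20) (4,24) (0,21)]:
  edge (0,13)–(7,13): clear
  edge (7,13)–(10,20): clear
  edge (10,20)–(4,24): clear
  edge (4,24)–(0,21): clear
  edge (0,21)–(0,13): clear
  midpoint (11,29/2) outside
  → clear

FREE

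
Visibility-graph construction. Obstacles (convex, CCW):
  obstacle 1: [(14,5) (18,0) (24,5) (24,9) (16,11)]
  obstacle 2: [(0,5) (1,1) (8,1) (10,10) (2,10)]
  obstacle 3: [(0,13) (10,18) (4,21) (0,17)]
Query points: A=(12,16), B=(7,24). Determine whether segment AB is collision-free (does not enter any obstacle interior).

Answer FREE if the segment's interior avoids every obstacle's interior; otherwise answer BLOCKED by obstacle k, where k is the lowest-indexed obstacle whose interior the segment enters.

FREE

Obstacle 1 [(14,5) (18,0) (24,5) (24,9) (16,11)]:
  edge (14,5)–(18,0): clear
  edge (18,0)–(24,5): clear
  edge (24,5)–(24,9): clear
  edge (24,9)–(16,11): clear
  edge (16,11)–(14,5): clear
  midpoint (19/2,20) outside
  → clear
Obstacle 2 [(0,5) (1,1) (8,1) (10,10) (2,10)]:
  edge (0,5)–(1,1): clear
  edge (1,1)–(8,1): clear
  edge (8,1)–(10,10): clear
  edge (10,10)–(2,10): clear
  edge (2,10)–(0,5): clear
  midpoint (19/2,20) outside
  → clear
Obstacle 3 [(0,13) (10,18) (4,21) (0,17)]:
  edge (0,13)–(10,18): clear
  edge (10,18)–(4,21): clear
  edge (4,21)–(0,17): clear
  edge (0,17)–(0,13): clear
  midpoint (19/2,20) outside
  → clear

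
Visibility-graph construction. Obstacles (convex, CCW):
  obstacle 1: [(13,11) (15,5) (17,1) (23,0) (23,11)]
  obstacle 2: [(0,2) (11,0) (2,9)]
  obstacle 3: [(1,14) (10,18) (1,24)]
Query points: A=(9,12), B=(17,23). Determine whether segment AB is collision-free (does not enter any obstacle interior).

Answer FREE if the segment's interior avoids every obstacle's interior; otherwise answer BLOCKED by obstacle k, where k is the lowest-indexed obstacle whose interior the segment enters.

FREE

Obstacle 1 [(13,11) (15,5) (17,1) (23,0) (23,11)]:
  edge (13,11)–(15,5): clear
  edge (15,5)–(17,1): clear
  edge (17,1)–(23,0): clear
  edge (23,0)–(23,11): clear
  edge (23,11)–(13,11): clear
  midpoint (13,35/2) outside
  → clear
Obstacle 2 [(0,2) (11,0) (2,9)]:
  edge (0,2)–(11,0): clear
  edge (11,0)–(2,9): clear
  edge (2,9)–(0,2): clear
  midpoint (13,35/2) outside
  → clear
Obstacle 3 [(1,14) (10,18) (1,24)]:
  edge (1,14)–(10,18): clear
  edge (10,18)–(1,24): clear
  edge (1,24)–(1,14): clear
  midpoint (13,35/2) outside
  → clear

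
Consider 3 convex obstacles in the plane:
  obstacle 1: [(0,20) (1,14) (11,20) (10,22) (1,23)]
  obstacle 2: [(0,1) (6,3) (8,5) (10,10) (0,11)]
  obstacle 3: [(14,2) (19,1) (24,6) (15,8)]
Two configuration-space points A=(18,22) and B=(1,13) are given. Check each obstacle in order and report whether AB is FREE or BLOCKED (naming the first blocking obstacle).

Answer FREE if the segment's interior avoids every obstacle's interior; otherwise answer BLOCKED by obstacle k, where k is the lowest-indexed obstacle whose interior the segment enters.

Obstacle 1 [(0,20) (1,14) (11,20) (10,22) (1,23)]:
  edge (0,20)–(1,14): clear
  edge (1,14)–(11,20): clear
  edge (11,20)–(10,22): clear
  edge (10,22)–(1,23): clear
  edge (1,23)–(0,20): clear
  midpoint (19/2,35/2) outside
  → clear
Obstacle 2 [(0,1) (6,3) (8,5) (10,10) (0,11)]:
  edge (0,1)–(6,3): clear
  edge (6,3)–(8,5): clear
  edge (8,5)–(10,10): clear
  edge (10,10)–(0,11): clear
  edge (0,11)–(0,1): clear
  midpoint (19/2,35/2) outside
  → clear
Obstacle 3 [(14,2) (19,1) (24,6) (15,8)]:
  edge (14,2)–(19,1): clear
  edge (19,1)–(24,6): clear
  edge (24,6)–(15,8): clear
  edge (15,8)–(14,2): clear
  midpoint (19/2,35/2) outside
  → clear

FREE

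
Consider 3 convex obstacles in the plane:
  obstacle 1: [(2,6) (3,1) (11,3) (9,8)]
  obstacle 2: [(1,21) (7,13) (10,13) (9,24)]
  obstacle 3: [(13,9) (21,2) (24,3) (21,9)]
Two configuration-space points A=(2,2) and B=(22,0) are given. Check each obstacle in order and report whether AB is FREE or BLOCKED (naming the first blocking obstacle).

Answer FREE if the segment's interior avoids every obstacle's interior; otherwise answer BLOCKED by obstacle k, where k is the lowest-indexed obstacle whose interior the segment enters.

Obstacle 1 [(2,6) (3,1) (11,3) (9,8)]:
  edge (2,6)–(3,1): crosses AB
  edge (3,1)–(11,3): crosses AB
  edge (11,3)–(9,8): clear
  edge (9,8)–(2,6): clear
  → BLOCKED
Obstacle 2 [(1,21) (7,13) (10,13) (9,24)]:
  edge (1,21)–(7,13): clear
  edge (7,13)–(10,13): clear
  edge (10,13)–(9,24): clear
  edge (9,24)–(1,21): clear
  midpoint (12,1) outside
  → clear
Obstacle 3 [(13,9) (21,2) (24,3) (21,9)]:
  edge (13,9)–(21,2): clear
  edge (21,2)–(24,3): clear
  edge (24,3)–(21,9): clear
  edge (21,9)–(13,9): clear
  midpoint (12,1) outside
  → clear

BLOCKED by obstacle 1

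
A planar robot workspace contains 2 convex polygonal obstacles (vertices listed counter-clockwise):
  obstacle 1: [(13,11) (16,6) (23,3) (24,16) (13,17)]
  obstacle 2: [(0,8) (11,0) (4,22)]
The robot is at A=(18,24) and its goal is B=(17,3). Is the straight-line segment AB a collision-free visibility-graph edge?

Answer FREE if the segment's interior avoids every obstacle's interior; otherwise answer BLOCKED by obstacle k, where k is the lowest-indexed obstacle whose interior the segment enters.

BLOCKED by obstacle 1

Obstacle 1 [(13,11) (16,6) (23,3) (24,16) (13,17)]:
  edge (13,11)–(16,6): clear
  edge (16,6)–(23,3): crosses AB
  edge (23,3)–(24,16): clear
  edge (24,16)–(13,17): crosses AB
  edge (13,17)–(13,11): clear
  → BLOCKED
Obstacle 2 [(0,8) (11,0) (4,22)]:
  edge (0,8)–(11,0): clear
  edge (11,0)–(4,22): clear
  edge (4,22)–(0,8): clear
  midpoint (35/2,27/2) outside
  → clear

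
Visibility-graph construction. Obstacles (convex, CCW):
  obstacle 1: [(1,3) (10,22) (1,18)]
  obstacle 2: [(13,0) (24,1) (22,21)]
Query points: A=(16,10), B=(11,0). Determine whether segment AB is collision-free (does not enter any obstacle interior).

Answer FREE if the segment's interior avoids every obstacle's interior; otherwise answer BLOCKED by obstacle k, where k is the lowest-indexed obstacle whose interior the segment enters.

Obstacle 1 [(1,3) (10,22) (1,18)]:
  edge (1,3)–(10,22): clear
  edge (10,22)–(1,18): clear
  edge (1,18)–(1,3): clear
  midpoint (27/2,5) outside
  → clear
Obstacle 2 [(13,0) (24,1) (22,21)]:
  edge (13,0)–(24,1): clear
  edge (24,1)–(22,21): clear
  edge (22,21)–(13,0): clear
  midpoint (27/2,5) outside
  → clear

FREE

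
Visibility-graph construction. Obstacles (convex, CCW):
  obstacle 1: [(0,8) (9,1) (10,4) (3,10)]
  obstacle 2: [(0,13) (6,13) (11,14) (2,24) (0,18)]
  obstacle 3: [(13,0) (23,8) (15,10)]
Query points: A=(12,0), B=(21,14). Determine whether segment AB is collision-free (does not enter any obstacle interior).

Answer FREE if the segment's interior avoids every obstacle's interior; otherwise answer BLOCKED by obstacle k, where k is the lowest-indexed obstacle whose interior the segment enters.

Obstacle 1 [(0,8) (9,1) (10,4) (3,10)]:
  edge (0,8)–(9,1): clear
  edge (9,1)–(10,4): clear
  edge (10,4)–(3,10): clear
  edge (3,10)–(0,8): clear
  midpoint (33/2,7) outside
  → clear
Obstacle 2 [(0,13) (6,13) (11,14) (2,24) (0,18)]:
  edge (0,13)–(6,13): clear
  edge (6,13)–(11,14): clear
  edge (11,14)–(2,24): clear
  edge (2,24)–(0,18): clear
  edge (0,18)–(0,13): clear
  midpoint (33/2,7) outside
  → clear
Obstacle 3 [(13,0) (23,8) (15,10)]:
  edge (13,0)–(23,8): clear
  edge (23,8)–(15,10): crosses AB
  edge (15,10)–(13,0): crosses AB
  → BLOCKED

BLOCKED by obstacle 3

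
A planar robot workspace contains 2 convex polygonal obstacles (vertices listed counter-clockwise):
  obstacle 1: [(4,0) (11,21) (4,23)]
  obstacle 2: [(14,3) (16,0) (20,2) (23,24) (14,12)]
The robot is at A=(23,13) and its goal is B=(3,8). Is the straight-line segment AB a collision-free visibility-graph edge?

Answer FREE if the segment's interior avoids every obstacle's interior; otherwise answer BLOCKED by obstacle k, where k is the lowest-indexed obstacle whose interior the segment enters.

Obstacle 1 [(4,0) (11,21) (4,23)]:
  edge (4,0)–(11,21): crosses AB
  edge (11,21)–(4,23): clear
  edge (4,23)–(4,0): crosses AB
  → BLOCKED
Obstacle 2 [(14,3) (16,0) (20,2) (23,24) (14,12)]:
  edge (14,3)–(16,0): clear
  edge (16,0)–(20,2): clear
  edge (20,2)–(23,24): crosses AB
  edge (23,24)–(14,12): clear
  edge (14,12)–(14,3): crosses AB
  → BLOCKED

BLOCKED by obstacle 1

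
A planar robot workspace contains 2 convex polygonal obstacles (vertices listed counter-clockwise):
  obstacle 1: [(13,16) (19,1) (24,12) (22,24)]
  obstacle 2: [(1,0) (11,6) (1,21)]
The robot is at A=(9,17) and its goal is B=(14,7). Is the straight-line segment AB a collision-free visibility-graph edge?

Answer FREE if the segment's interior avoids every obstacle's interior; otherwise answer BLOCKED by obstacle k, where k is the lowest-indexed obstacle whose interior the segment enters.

FREE

Obstacle 1 [(13,16) (19,1) (24,12) (22,24)]:
  edge (13,16)–(19,1): clear
  edge (19,1)–(24,12): clear
  edge (24,12)–(22,24): clear
  edge (22,24)–(13,16): clear
  midpoint (23/2,12) outside
  → clear
Obstacle 2 [(1,0) (11,6) (1,21)]:
  edge (1,0)–(11,6): clear
  edge (11,6)–(1,21): clear
  edge (1,21)–(1,0): clear
  midpoint (23/2,12) outside
  → clear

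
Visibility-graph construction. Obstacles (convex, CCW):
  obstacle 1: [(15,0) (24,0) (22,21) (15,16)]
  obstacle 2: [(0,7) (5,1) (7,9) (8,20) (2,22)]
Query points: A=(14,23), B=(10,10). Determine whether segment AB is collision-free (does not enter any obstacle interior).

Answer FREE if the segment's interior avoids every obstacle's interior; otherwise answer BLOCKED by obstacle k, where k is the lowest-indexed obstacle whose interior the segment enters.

Obstacle 1 [(15,0) (24,0) (22,21) (15,16)]:
  edge (15,0)–(24,0): clear
  edge (24,0)–(22,21): clear
  edge (22,21)–(15,16): clear
  edge (15,16)–(15,0): clear
  midpoint (12,33/2) outside
  → clear
Obstacle 2 [(0,7) (5,1) (7,9) (8,20) (2,22)]:
  edge (0,7)–(5,1): clear
  edge (5,1)–(7,9): clear
  edge (7,9)–(8,20): clear
  edge (8,20)–(2,22): clear
  edge (2,22)–(0,7): clear
  midpoint (12,33/2) outside
  → clear

FREE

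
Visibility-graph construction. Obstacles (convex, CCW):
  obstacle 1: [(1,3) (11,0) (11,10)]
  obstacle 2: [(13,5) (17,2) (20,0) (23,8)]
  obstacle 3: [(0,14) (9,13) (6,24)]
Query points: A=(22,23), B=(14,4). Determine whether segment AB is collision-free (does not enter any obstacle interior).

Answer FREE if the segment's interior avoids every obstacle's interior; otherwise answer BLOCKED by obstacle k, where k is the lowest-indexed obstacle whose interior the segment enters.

BLOCKED by obstacle 2

Obstacle 1 [(1,3) (11,0) (11,10)]:
  edge (1,3)–(11,0): clear
  edge (11,0)–(11,10): clear
  edge (11,10)–(1,3): clear
  midpoint (18,27/2) outside
  → clear
Obstacle 2 [(13,5) (17,2) (20,0) (23,8)]:
  edge (13,5)–(17,2): crosses AB
  edge (17,2)–(20,0): clear
  edge (20,0)–(23,8): clear
  edge (23,8)–(13,5): crosses AB
  → BLOCKED
Obstacle 3 [(0,14) (9,13) (6,24)]:
  edge (0,14)–(9,13): clear
  edge (9,13)–(6,24): clear
  edge (6,24)–(0,14): clear
  midpoint (18,27/2) outside
  → clear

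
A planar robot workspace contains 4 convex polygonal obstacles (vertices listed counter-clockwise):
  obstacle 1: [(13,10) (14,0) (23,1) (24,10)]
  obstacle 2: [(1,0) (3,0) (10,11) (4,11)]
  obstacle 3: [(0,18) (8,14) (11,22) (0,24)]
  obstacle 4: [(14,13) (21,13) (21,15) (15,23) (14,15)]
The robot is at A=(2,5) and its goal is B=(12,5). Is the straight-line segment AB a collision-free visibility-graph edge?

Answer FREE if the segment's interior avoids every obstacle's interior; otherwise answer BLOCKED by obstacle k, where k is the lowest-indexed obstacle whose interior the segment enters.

BLOCKED by obstacle 2

Obstacle 1 [(13,10) (14,0) (23,1) (24,10)]:
  edge (13,10)–(14,0): clear
  edge (14,0)–(23,1): clear
  edge (23,1)–(24,10): clear
  edge (24,10)–(13,10): clear
  midpoint (7,5) outside
  → clear
Obstacle 2 [(1,0) (3,0) (10,11) (4,11)]:
  edge (1,0)–(3,0): clear
  edge (3,0)–(10,11): crosses AB
  edge (10,11)–(4,11): clear
  edge (4,11)–(1,0): crosses AB
  → BLOCKED
Obstacle 3 [(0,18) (8,14) (11,22) (0,24)]:
  edge (0,18)–(8,14): clear
  edge (8,14)–(11,22): clear
  edge (11,22)–(0,24): clear
  edge (0,24)–(0,18): clear
  midpoint (7,5) outside
  → clear
Obstacle 4 [(14,13) (21,13) (21,15) (15,23) (14,15)]:
  edge (14,13)–(21,13): clear
  edge (21,13)–(21,15): clear
  edge (21,15)–(15,23): clear
  edge (15,23)–(14,15): clear
  edge (14,15)–(14,13): clear
  midpoint (7,5) outside
  → clear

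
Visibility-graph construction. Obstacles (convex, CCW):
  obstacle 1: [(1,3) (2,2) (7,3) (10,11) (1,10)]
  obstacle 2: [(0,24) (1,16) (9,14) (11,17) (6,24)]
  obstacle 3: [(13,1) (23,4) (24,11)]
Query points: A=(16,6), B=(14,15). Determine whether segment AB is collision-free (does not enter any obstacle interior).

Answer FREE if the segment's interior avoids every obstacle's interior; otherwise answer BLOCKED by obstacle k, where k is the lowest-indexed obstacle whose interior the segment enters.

FREE

Obstacle 1 [(1,3) (2,2) (7,3) (10,11) (1,10)]:
  edge (1,3)–(2,2): clear
  edge (2,2)–(7,3): clear
  edge (7,3)–(10,11): clear
  edge (10,11)–(1,10): clear
  edge (1,10)–(1,3): clear
  midpoint (15,21/2) outside
  → clear
Obstacle 2 [(0,24) (1,16) (9,14) (11,17) (6,24)]:
  edge (0,24)–(1,16): clear
  edge (1,16)–(9,14): clear
  edge (9,14)–(11,17): clear
  edge (11,17)–(6,24): clear
  edge (6,24)–(0,24): clear
  midpoint (15,21/2) outside
  → clear
Obstacle 3 [(13,1) (23,4) (24,11)]:
  edge (13,1)–(23,4): clear
  edge (23,4)–(24,11): clear
  edge (24,11)–(13,1): clear
  midpoint (15,21/2) outside
  → clear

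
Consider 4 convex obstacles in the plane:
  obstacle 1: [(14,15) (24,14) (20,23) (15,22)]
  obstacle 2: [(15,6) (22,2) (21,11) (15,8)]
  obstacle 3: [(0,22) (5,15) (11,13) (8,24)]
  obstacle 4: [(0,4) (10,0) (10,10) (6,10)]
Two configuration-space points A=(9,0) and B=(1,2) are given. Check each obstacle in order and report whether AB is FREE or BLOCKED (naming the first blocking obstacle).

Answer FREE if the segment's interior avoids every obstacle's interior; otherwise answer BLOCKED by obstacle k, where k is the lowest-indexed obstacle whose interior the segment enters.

FREE

Obstacle 1 [(14,15) (24,14) (20,23) (15,22)]:
  edge (14,15)–(24,14): clear
  edge (24,14)–(20,23): clear
  edge (20,23)–(15,22): clear
  edge (15,22)–(14,15): clear
  midpoint (5,1) outside
  → clear
Obstacle 2 [(15,6) (22,2) (21,11) (15,8)]:
  edge (15,6)–(22,2): clear
  edge (22,2)–(21,11): clear
  edge (21,11)–(15,8): clear
  edge (15,8)–(15,6): clear
  midpoint (5,1) outside
  → clear
Obstacle 3 [(0,22) (5,15) (11,13) (8,24)]:
  edge (0,22)–(5,15): clear
  edge (5,15)–(11,13): clear
  edge (11,13)–(8,24): clear
  edge (8,24)–(0,22): clear
  midpoint (5,1) outside
  → clear
Obstacle 4 [(0,4) (10,0) (10,10) (6,10)]:
  edge (0,4)–(10,0): clear
  edge (10,0)–(10,10): clear
  edge (10,10)–(6,10): clear
  edge (6,10)–(0,4): clear
  midpoint (5,1) outside
  → clear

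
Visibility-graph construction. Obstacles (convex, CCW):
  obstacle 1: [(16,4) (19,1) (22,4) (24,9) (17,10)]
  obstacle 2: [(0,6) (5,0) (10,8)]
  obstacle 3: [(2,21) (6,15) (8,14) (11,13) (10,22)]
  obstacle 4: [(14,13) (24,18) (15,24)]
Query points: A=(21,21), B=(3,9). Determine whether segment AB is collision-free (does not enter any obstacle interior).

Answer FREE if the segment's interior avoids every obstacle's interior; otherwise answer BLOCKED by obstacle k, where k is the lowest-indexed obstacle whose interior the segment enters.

Obstacle 1 [(16,4) (19,1) (22,4) (24,9) (17,10)]:
  edge (16,4)–(19,1): clear
  edge (19,1)–(22,4): clear
  edge (22,4)–(24,9): clear
  edge (24,9)–(17,10): clear
  edge (17,10)–(16,4): clear
  midpoint (12,15) outside
  → clear
Obstacle 2 [(0,6) (5,0) (10,8)]:
  edge (0,6)–(5,0): clear
  edge (5,0)–(10,8): clear
  edge (10,8)–(0,6): clear
  midpoint (12,15) outside
  → clear
Obstacle 3 [(2,21) (6,15) (8,14) (11,13) (10,22)]:
  edge (2,21)–(6,15): clear
  edge (6,15)–(8,14): clear
  edge (8,14)–(11,13): crosses AB
  edge (11,13)–(10,22): crosses AB
  edge (10,22)–(2,21): clear
  → BLOCKED
Obstacle 4 [(14,13) (24,18) (15,24)]:
  edge (14,13)–(24,18): clear
  edge (24,18)–(15,24): crosses AB
  edge (15,24)–(14,13): crosses AB
  → BLOCKED

BLOCKED by obstacle 3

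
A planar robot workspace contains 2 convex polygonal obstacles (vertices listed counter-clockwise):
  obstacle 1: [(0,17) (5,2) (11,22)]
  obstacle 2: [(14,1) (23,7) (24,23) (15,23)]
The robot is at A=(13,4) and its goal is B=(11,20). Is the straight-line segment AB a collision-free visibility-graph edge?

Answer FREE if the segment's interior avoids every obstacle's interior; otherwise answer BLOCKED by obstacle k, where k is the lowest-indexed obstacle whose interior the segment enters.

FREE

Obstacle 1 [(0,17) (5,2) (11,22)]:
  edge (0,17)–(5,2): clear
  edge (5,2)–(11,22): clear
  edge (11,22)–(0,17): clear
  midpoint (12,12) outside
  → clear
Obstacle 2 [(14,1) (23,7) (24,23) (15,23)]:
  edge (14,1)–(23,7): clear
  edge (23,7)–(24,23): clear
  edge (24,23)–(15,23): clear
  edge (15,23)–(14,1): clear
  midpoint (12,12) outside
  → clear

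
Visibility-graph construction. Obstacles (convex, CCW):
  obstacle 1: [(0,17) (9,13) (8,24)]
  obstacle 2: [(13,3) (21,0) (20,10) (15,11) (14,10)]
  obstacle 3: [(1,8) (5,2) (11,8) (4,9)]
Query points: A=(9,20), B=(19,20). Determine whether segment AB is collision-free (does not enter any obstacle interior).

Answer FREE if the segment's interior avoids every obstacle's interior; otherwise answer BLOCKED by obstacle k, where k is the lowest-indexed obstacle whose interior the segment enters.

Obstacle 1 [(0,17) (9,13) (8,24)]:
  edge (0,17)–(9,13): clear
  edge (9,13)–(8,24): clear
  edge (8,24)–(0,17): clear
  midpoint (14,20) outside
  → clear
Obstacle 2 [(13,3) (21,0) (20,10) (15,11) (14,10)]:
  edge (13,3)–(21,0): clear
  edge (21,0)–(20,10): clear
  edge (20,10)–(15,11): clear
  edge (15,11)–(14,10): clear
  edge (14,10)–(13,3): clear
  midpoint (14,20) outside
  → clear
Obstacle 3 [(1,8) (5,2) (11,8) (4,9)]:
  edge (1,8)–(5,2): clear
  edge (5,2)–(11,8): clear
  edge (11,8)–(4,9): clear
  edge (4,9)–(1,8): clear
  midpoint (14,20) outside
  → clear

FREE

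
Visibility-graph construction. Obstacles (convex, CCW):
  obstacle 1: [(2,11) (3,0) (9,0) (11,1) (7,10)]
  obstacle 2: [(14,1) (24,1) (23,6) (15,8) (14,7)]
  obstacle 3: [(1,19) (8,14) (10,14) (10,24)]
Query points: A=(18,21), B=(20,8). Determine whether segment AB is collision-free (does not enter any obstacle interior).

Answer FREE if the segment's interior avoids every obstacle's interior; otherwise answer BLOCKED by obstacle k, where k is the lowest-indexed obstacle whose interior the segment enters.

Obstacle 1 [(2,11) (3,0) (9,0) (11,1) (7,10)]:
  edge (2,11)–(3,0): clear
  edge (3,0)–(9,0): clear
  edge (9,0)–(11,1): clear
  edge (11,1)–(7,10): clear
  edge (7,10)–(2,11): clear
  midpoint (19,29/2) outside
  → clear
Obstacle 2 [(14,1) (24,1) (23,6) (15,8) (14,7)]:
  edge (14,1)–(24,1): clear
  edge (24,1)–(23,6): clear
  edge (23,6)–(15,8): clear
  edge (15,8)–(14,7): clear
  edge (14,7)–(14,1): clear
  midpoint (19,29/2) outside
  → clear
Obstacle 3 [(1,19) (8,14) (10,14) (10,24)]:
  edge (1,19)–(8,14): clear
  edge (8,14)–(10,14): clear
  edge (10,14)–(10,24): clear
  edge (10,24)–(1,19): clear
  midpoint (19,29/2) outside
  → clear

FREE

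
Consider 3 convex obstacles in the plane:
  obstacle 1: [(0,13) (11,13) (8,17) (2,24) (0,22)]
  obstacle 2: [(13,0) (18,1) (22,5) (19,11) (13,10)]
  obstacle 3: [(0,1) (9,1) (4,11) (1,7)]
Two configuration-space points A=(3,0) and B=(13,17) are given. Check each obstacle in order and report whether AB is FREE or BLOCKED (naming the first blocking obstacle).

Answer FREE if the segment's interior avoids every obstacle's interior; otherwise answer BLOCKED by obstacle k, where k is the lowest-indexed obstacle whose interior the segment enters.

Obstacle 1 [(0,13) (11,13) (8,17) (2,24) (0,22)]:
  edge (0,13)–(11,13): crosses AB
  edge (11,13)–(8,17): crosses AB
  edge (8,17)–(2,24): clear
  edge (2,24)–(0,22): clear
  edge (0,22)–(0,13): clear
  → BLOCKED
Obstacle 2 [(13,0) (18,1) (22,5) (19,11) (13,10)]:
  edge (13,0)–(18,1): clear
  edge (18,1)–(22,5): clear
  edge (22,5)–(19,11): clear
  edge (19,11)–(13,10): clear
  edge (13,10)–(13,0): clear
  midpoint (8,17/2) outside
  → clear
Obstacle 3 [(0,1) (9,1) (4,11) (1,7)]:
  edge (0,1)–(9,1): crosses AB
  edge (9,1)–(4,11): crosses AB
  edge (4,11)–(1,7): clear
  edge (1,7)–(0,1): clear
  → BLOCKED

BLOCKED by obstacle 1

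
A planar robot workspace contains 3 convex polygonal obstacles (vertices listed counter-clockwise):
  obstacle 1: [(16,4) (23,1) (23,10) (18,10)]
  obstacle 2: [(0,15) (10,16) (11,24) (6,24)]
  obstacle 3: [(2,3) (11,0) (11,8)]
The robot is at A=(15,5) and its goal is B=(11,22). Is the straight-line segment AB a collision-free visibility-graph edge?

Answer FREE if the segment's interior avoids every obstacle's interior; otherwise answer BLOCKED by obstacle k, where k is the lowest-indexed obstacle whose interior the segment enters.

Obstacle 1 [(16,4) (23,1) (23,10) (18,10)]:
  edge (16,4)–(23,1): clear
  edge (23,1)–(23,10): clear
  edge (23,10)–(18,10): clear
  edge (18,10)–(16,4): clear
  midpoint (13,27/2) outside
  → clear
Obstacle 2 [(0,15) (10,16) (11,24) (6,24)]:
  edge (0,15)–(10,16): clear
  edge (10,16)–(11,24): clear
  edge (11,24)–(6,24): clear
  edge (6,24)–(0,15): clear
  midpoint (13,27/2) outside
  → clear
Obstacle 3 [(2,3) (11,0) (11,8)]:
  edge (2,3)–(11,0): clear
  edge (11,0)–(11,8): clear
  edge (11,8)–(2,3): clear
  midpoint (13,27/2) outside
  → clear

FREE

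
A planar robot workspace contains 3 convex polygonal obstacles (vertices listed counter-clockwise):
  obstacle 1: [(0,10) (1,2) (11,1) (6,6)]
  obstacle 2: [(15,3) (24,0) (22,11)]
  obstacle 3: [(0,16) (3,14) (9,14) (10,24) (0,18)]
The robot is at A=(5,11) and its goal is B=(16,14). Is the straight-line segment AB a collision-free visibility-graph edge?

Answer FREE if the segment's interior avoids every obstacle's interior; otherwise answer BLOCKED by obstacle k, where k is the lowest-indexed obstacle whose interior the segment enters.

Obstacle 1 [(0,10) (1,2) (11,1) (6,6)]:
  edge (0,10)–(1,2): clear
  edge (1,2)–(11,1): clear
  edge (11,1)–(6,6): clear
  edge (6,6)–(0,10): clear
  midpoint (21/2,25/2) outside
  → clear
Obstacle 2 [(15,3) (24,0) (22,11)]:
  edge (15,3)–(24,0): clear
  edge (24,0)–(22,11): clear
  edge (22,11)–(15,3): clear
  midpoint (21/2,25/2) outside
  → clear
Obstacle 3 [(0,16) (3,14) (9,14) (10,24) (0,18)]:
  edge (0,16)–(3,14): clear
  edge (3,14)–(9,14): clear
  edge (9,14)–(10,24): clear
  edge (10,24)–(0,18): clear
  edge (0,18)–(0,16): clear
  midpoint (21/2,25/2) outside
  → clear

FREE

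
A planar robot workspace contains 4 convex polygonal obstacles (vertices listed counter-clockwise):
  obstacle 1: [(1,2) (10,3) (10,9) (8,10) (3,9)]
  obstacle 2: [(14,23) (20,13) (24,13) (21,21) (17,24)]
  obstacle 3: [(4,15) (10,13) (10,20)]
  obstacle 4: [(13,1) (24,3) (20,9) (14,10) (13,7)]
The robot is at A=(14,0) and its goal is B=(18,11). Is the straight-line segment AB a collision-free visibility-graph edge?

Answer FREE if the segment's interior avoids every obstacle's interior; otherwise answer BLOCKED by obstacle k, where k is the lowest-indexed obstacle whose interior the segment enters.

BLOCKED by obstacle 4

Obstacle 1 [(1,2) (10,3) (10,9) (8,10) (3,9)]:
  edge (1,2)–(10,3): clear
  edge (10,3)–(10,9): clear
  edge (10,9)–(8,10): clear
  edge (8,10)–(3,9): clear
  edge (3,9)–(1,2): clear
  midpoint (16,11/2) outside
  → clear
Obstacle 2 [(14,23) (20,13) (24,13) (21,21) (17,24)]:
  edge (14,23)–(20,13): clear
  edge (20,13)–(24,13): clear
  edge (24,13)–(21,21): clear
  edge (21,21)–(17,24): clear
  edge (17,24)–(14,23): clear
  midpoint (16,11/2) outside
  → clear
Obstacle 3 [(4,15) (10,13) (10,20)]:
  edge (4,15)–(10,13): clear
  edge (10,13)–(10,20): clear
  edge (10,20)–(4,15): clear
  midpoint (16,11/2) outside
  → clear
Obstacle 4 [(13,1) (24,3) (20,9) (14,10) (13,7)]:
  edge (13,1)–(24,3): crosses AB
  edge (24,3)–(20,9): clear
  edge (20,9)–(14,10): crosses AB
  edge (14,10)–(13,7): clear
  edge (13,7)–(13,1): clear
  → BLOCKED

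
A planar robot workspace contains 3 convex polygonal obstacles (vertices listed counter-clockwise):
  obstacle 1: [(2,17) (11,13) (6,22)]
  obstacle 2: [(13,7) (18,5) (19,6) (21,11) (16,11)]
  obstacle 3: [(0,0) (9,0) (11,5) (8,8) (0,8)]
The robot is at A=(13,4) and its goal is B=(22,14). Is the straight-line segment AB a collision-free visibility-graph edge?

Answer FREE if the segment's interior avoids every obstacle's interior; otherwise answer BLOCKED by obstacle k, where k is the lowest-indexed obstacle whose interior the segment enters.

Obstacle 1 [(2,17) (11,13) (6,22)]:
  edge (2,17)–(11,13): clear
  edge (11,13)–(6,22): clear
  edge (6,22)–(2,17): clear
  midpoint (35/2,9) outside
  → clear
Obstacle 2 [(13,7) (18,5) (19,6) (21,11) (16,11)]:
  edge (13,7)–(18,5): crosses AB
  edge (18,5)–(19,6): clear
  edge (19,6)–(21,11): clear
  edge (21,11)–(16,11): crosses AB
  edge (16,11)–(13,7): clear
  → BLOCKED
Obstacle 3 [(0,0) (9,0) (11,5) (8,8) (0,8)]:
  edge (0,0)–(9,0): clear
  edge (9,0)–(11,5): clear
  edge (11,5)–(8,8): clear
  edge (8,8)–(0,8): clear
  edge (0,8)–(0,0): clear
  midpoint (35/2,9) outside
  → clear

BLOCKED by obstacle 2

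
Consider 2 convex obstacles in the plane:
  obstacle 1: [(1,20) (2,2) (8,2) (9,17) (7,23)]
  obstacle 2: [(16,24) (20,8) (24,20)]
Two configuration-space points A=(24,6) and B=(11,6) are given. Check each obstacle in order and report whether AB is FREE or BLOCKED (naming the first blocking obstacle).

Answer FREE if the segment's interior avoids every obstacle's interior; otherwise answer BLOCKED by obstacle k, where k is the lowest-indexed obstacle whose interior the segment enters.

Obstacle 1 [(1,20) (2,2) (8,2) (9,17) (7,23)]:
  edge (1,20)–(2,2): clear
  edge (2,2)–(8,2): clear
  edge (8,2)–(9,17): clear
  edge (9,17)–(7,23): clear
  edge (7,23)–(1,20): clear
  midpoint (35/2,6) outside
  → clear
Obstacle 2 [(16,24) (20,8) (24,20)]:
  edge (16,24)–(20,8): clear
  edge (20,8)–(24,20): clear
  edge (24,20)–(16,24): clear
  midpoint (35/2,6) outside
  → clear

FREE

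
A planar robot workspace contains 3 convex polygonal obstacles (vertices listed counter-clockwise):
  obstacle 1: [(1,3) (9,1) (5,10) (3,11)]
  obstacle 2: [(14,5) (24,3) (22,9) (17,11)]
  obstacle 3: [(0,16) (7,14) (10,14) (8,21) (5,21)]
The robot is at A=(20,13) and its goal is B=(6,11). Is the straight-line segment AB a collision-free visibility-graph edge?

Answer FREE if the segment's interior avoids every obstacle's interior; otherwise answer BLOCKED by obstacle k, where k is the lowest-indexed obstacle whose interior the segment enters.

FREE

Obstacle 1 [(1,3) (9,1) (5,10) (3,11)]:
  edge (1,3)–(9,1): clear
  edge (9,1)–(5,10): clear
  edge (5,10)–(3,11): clear
  edge (3,11)–(1,3): clear
  midpoint (13,12) outside
  → clear
Obstacle 2 [(14,5) (24,3) (22,9) (17,11)]:
  edge (14,5)–(24,3): clear
  edge (24,3)–(22,9): clear
  edge (22,9)–(17,11): clear
  edge (17,11)–(14,5): clear
  midpoint (13,12) outside
  → clear
Obstacle 3 [(0,16) (7,14) (10,14) (8,21) (5,21)]:
  edge (0,16)–(7,14): clear
  edge (7,14)–(10,14): clear
  edge (10,14)–(8,21): clear
  edge (8,21)–(5,21): clear
  edge (5,21)–(0,16): clear
  midpoint (13,12) outside
  → clear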